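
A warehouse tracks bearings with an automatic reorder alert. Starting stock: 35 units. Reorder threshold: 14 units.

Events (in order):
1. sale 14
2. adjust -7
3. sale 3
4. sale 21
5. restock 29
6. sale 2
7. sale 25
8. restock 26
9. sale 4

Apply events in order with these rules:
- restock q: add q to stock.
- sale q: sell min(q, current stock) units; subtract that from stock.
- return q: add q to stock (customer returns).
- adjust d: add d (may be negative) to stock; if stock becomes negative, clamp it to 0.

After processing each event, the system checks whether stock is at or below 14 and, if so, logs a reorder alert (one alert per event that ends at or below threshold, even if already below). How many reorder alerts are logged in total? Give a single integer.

Answer: 4

Derivation:
Processing events:
Start: stock = 35
  Event 1 (sale 14): sell min(14,35)=14. stock: 35 - 14 = 21. total_sold = 14
  Event 2 (adjust -7): 21 + -7 = 14
  Event 3 (sale 3): sell min(3,14)=3. stock: 14 - 3 = 11. total_sold = 17
  Event 4 (sale 21): sell min(21,11)=11. stock: 11 - 11 = 0. total_sold = 28
  Event 5 (restock 29): 0 + 29 = 29
  Event 6 (sale 2): sell min(2,29)=2. stock: 29 - 2 = 27. total_sold = 30
  Event 7 (sale 25): sell min(25,27)=25. stock: 27 - 25 = 2. total_sold = 55
  Event 8 (restock 26): 2 + 26 = 28
  Event 9 (sale 4): sell min(4,28)=4. stock: 28 - 4 = 24. total_sold = 59
Final: stock = 24, total_sold = 59

Checking against threshold 14:
  After event 1: stock=21 > 14
  After event 2: stock=14 <= 14 -> ALERT
  After event 3: stock=11 <= 14 -> ALERT
  After event 4: stock=0 <= 14 -> ALERT
  After event 5: stock=29 > 14
  After event 6: stock=27 > 14
  After event 7: stock=2 <= 14 -> ALERT
  After event 8: stock=28 > 14
  After event 9: stock=24 > 14
Alert events: [2, 3, 4, 7]. Count = 4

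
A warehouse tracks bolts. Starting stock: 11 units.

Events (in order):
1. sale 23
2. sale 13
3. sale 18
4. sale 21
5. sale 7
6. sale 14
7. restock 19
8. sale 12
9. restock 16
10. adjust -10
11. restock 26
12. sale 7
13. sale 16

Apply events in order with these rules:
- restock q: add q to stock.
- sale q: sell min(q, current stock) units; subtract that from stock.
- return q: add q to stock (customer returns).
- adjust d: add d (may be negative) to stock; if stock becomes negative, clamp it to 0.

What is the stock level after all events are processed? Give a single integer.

Answer: 16

Derivation:
Processing events:
Start: stock = 11
  Event 1 (sale 23): sell min(23,11)=11. stock: 11 - 11 = 0. total_sold = 11
  Event 2 (sale 13): sell min(13,0)=0. stock: 0 - 0 = 0. total_sold = 11
  Event 3 (sale 18): sell min(18,0)=0. stock: 0 - 0 = 0. total_sold = 11
  Event 4 (sale 21): sell min(21,0)=0. stock: 0 - 0 = 0. total_sold = 11
  Event 5 (sale 7): sell min(7,0)=0. stock: 0 - 0 = 0. total_sold = 11
  Event 6 (sale 14): sell min(14,0)=0. stock: 0 - 0 = 0. total_sold = 11
  Event 7 (restock 19): 0 + 19 = 19
  Event 8 (sale 12): sell min(12,19)=12. stock: 19 - 12 = 7. total_sold = 23
  Event 9 (restock 16): 7 + 16 = 23
  Event 10 (adjust -10): 23 + -10 = 13
  Event 11 (restock 26): 13 + 26 = 39
  Event 12 (sale 7): sell min(7,39)=7. stock: 39 - 7 = 32. total_sold = 30
  Event 13 (sale 16): sell min(16,32)=16. stock: 32 - 16 = 16. total_sold = 46
Final: stock = 16, total_sold = 46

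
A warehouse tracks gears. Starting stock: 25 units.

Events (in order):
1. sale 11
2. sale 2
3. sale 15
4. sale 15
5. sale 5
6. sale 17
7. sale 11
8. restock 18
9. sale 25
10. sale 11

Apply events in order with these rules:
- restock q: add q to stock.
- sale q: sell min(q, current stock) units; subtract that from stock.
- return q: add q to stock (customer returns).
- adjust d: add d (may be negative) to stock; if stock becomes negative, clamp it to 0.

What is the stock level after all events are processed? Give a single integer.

Answer: 0

Derivation:
Processing events:
Start: stock = 25
  Event 1 (sale 11): sell min(11,25)=11. stock: 25 - 11 = 14. total_sold = 11
  Event 2 (sale 2): sell min(2,14)=2. stock: 14 - 2 = 12. total_sold = 13
  Event 3 (sale 15): sell min(15,12)=12. stock: 12 - 12 = 0. total_sold = 25
  Event 4 (sale 15): sell min(15,0)=0. stock: 0 - 0 = 0. total_sold = 25
  Event 5 (sale 5): sell min(5,0)=0. stock: 0 - 0 = 0. total_sold = 25
  Event 6 (sale 17): sell min(17,0)=0. stock: 0 - 0 = 0. total_sold = 25
  Event 7 (sale 11): sell min(11,0)=0. stock: 0 - 0 = 0. total_sold = 25
  Event 8 (restock 18): 0 + 18 = 18
  Event 9 (sale 25): sell min(25,18)=18. stock: 18 - 18 = 0. total_sold = 43
  Event 10 (sale 11): sell min(11,0)=0. stock: 0 - 0 = 0. total_sold = 43
Final: stock = 0, total_sold = 43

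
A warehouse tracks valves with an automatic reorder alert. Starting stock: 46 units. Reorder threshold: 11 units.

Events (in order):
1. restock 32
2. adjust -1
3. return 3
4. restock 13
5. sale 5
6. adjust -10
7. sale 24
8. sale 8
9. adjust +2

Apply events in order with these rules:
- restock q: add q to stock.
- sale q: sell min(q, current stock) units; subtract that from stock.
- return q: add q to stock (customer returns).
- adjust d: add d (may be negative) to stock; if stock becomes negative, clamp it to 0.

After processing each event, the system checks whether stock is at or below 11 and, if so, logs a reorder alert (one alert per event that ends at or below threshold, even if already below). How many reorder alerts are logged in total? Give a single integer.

Processing events:
Start: stock = 46
  Event 1 (restock 32): 46 + 32 = 78
  Event 2 (adjust -1): 78 + -1 = 77
  Event 3 (return 3): 77 + 3 = 80
  Event 4 (restock 13): 80 + 13 = 93
  Event 5 (sale 5): sell min(5,93)=5. stock: 93 - 5 = 88. total_sold = 5
  Event 6 (adjust -10): 88 + -10 = 78
  Event 7 (sale 24): sell min(24,78)=24. stock: 78 - 24 = 54. total_sold = 29
  Event 8 (sale 8): sell min(8,54)=8. stock: 54 - 8 = 46. total_sold = 37
  Event 9 (adjust +2): 46 + 2 = 48
Final: stock = 48, total_sold = 37

Checking against threshold 11:
  After event 1: stock=78 > 11
  After event 2: stock=77 > 11
  After event 3: stock=80 > 11
  After event 4: stock=93 > 11
  After event 5: stock=88 > 11
  After event 6: stock=78 > 11
  After event 7: stock=54 > 11
  After event 8: stock=46 > 11
  After event 9: stock=48 > 11
Alert events: []. Count = 0

Answer: 0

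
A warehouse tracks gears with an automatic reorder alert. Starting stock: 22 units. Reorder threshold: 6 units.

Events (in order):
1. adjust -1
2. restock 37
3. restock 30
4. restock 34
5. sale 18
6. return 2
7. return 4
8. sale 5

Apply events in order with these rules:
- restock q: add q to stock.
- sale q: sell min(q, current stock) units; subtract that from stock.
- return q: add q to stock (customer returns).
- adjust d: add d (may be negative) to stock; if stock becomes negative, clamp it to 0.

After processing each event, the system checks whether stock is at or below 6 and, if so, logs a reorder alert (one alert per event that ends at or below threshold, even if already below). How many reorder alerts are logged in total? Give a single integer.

Answer: 0

Derivation:
Processing events:
Start: stock = 22
  Event 1 (adjust -1): 22 + -1 = 21
  Event 2 (restock 37): 21 + 37 = 58
  Event 3 (restock 30): 58 + 30 = 88
  Event 4 (restock 34): 88 + 34 = 122
  Event 5 (sale 18): sell min(18,122)=18. stock: 122 - 18 = 104. total_sold = 18
  Event 6 (return 2): 104 + 2 = 106
  Event 7 (return 4): 106 + 4 = 110
  Event 8 (sale 5): sell min(5,110)=5. stock: 110 - 5 = 105. total_sold = 23
Final: stock = 105, total_sold = 23

Checking against threshold 6:
  After event 1: stock=21 > 6
  After event 2: stock=58 > 6
  After event 3: stock=88 > 6
  After event 4: stock=122 > 6
  After event 5: stock=104 > 6
  After event 6: stock=106 > 6
  After event 7: stock=110 > 6
  After event 8: stock=105 > 6
Alert events: []. Count = 0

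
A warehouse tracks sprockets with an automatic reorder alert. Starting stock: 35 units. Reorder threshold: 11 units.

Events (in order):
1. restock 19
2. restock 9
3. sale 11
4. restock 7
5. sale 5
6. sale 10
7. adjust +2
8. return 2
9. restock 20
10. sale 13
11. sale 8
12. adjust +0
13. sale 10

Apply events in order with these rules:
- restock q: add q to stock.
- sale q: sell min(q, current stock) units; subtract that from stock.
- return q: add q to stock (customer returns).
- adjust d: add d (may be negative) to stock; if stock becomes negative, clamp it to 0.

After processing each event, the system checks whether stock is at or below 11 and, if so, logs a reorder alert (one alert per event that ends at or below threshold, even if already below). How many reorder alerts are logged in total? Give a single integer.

Processing events:
Start: stock = 35
  Event 1 (restock 19): 35 + 19 = 54
  Event 2 (restock 9): 54 + 9 = 63
  Event 3 (sale 11): sell min(11,63)=11. stock: 63 - 11 = 52. total_sold = 11
  Event 4 (restock 7): 52 + 7 = 59
  Event 5 (sale 5): sell min(5,59)=5. stock: 59 - 5 = 54. total_sold = 16
  Event 6 (sale 10): sell min(10,54)=10. stock: 54 - 10 = 44. total_sold = 26
  Event 7 (adjust +2): 44 + 2 = 46
  Event 8 (return 2): 46 + 2 = 48
  Event 9 (restock 20): 48 + 20 = 68
  Event 10 (sale 13): sell min(13,68)=13. stock: 68 - 13 = 55. total_sold = 39
  Event 11 (sale 8): sell min(8,55)=8. stock: 55 - 8 = 47. total_sold = 47
  Event 12 (adjust +0): 47 + 0 = 47
  Event 13 (sale 10): sell min(10,47)=10. stock: 47 - 10 = 37. total_sold = 57
Final: stock = 37, total_sold = 57

Checking against threshold 11:
  After event 1: stock=54 > 11
  After event 2: stock=63 > 11
  After event 3: stock=52 > 11
  After event 4: stock=59 > 11
  After event 5: stock=54 > 11
  After event 6: stock=44 > 11
  After event 7: stock=46 > 11
  After event 8: stock=48 > 11
  After event 9: stock=68 > 11
  After event 10: stock=55 > 11
  After event 11: stock=47 > 11
  After event 12: stock=47 > 11
  After event 13: stock=37 > 11
Alert events: []. Count = 0

Answer: 0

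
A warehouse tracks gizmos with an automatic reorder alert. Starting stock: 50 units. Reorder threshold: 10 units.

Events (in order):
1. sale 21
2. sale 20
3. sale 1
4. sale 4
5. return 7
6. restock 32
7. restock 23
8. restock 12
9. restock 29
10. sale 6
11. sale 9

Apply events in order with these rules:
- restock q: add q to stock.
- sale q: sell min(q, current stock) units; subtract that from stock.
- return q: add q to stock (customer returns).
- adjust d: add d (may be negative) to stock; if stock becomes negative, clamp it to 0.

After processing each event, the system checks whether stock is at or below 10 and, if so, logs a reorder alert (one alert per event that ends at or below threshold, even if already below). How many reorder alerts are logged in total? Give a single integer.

Processing events:
Start: stock = 50
  Event 1 (sale 21): sell min(21,50)=21. stock: 50 - 21 = 29. total_sold = 21
  Event 2 (sale 20): sell min(20,29)=20. stock: 29 - 20 = 9. total_sold = 41
  Event 3 (sale 1): sell min(1,9)=1. stock: 9 - 1 = 8. total_sold = 42
  Event 4 (sale 4): sell min(4,8)=4. stock: 8 - 4 = 4. total_sold = 46
  Event 5 (return 7): 4 + 7 = 11
  Event 6 (restock 32): 11 + 32 = 43
  Event 7 (restock 23): 43 + 23 = 66
  Event 8 (restock 12): 66 + 12 = 78
  Event 9 (restock 29): 78 + 29 = 107
  Event 10 (sale 6): sell min(6,107)=6. stock: 107 - 6 = 101. total_sold = 52
  Event 11 (sale 9): sell min(9,101)=9. stock: 101 - 9 = 92. total_sold = 61
Final: stock = 92, total_sold = 61

Checking against threshold 10:
  After event 1: stock=29 > 10
  After event 2: stock=9 <= 10 -> ALERT
  After event 3: stock=8 <= 10 -> ALERT
  After event 4: stock=4 <= 10 -> ALERT
  After event 5: stock=11 > 10
  After event 6: stock=43 > 10
  After event 7: stock=66 > 10
  After event 8: stock=78 > 10
  After event 9: stock=107 > 10
  After event 10: stock=101 > 10
  After event 11: stock=92 > 10
Alert events: [2, 3, 4]. Count = 3

Answer: 3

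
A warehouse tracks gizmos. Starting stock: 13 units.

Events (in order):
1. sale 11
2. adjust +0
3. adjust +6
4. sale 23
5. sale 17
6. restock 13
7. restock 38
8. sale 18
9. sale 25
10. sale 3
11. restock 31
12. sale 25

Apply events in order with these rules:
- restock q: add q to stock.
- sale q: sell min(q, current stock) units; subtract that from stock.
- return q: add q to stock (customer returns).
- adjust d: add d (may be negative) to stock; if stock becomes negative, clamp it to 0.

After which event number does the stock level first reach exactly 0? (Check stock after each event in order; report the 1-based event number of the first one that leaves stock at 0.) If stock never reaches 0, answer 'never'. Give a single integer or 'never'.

Answer: 4

Derivation:
Processing events:
Start: stock = 13
  Event 1 (sale 11): sell min(11,13)=11. stock: 13 - 11 = 2. total_sold = 11
  Event 2 (adjust +0): 2 + 0 = 2
  Event 3 (adjust +6): 2 + 6 = 8
  Event 4 (sale 23): sell min(23,8)=8. stock: 8 - 8 = 0. total_sold = 19
  Event 5 (sale 17): sell min(17,0)=0. stock: 0 - 0 = 0. total_sold = 19
  Event 6 (restock 13): 0 + 13 = 13
  Event 7 (restock 38): 13 + 38 = 51
  Event 8 (sale 18): sell min(18,51)=18. stock: 51 - 18 = 33. total_sold = 37
  Event 9 (sale 25): sell min(25,33)=25. stock: 33 - 25 = 8. total_sold = 62
  Event 10 (sale 3): sell min(3,8)=3. stock: 8 - 3 = 5. total_sold = 65
  Event 11 (restock 31): 5 + 31 = 36
  Event 12 (sale 25): sell min(25,36)=25. stock: 36 - 25 = 11. total_sold = 90
Final: stock = 11, total_sold = 90

First zero at event 4.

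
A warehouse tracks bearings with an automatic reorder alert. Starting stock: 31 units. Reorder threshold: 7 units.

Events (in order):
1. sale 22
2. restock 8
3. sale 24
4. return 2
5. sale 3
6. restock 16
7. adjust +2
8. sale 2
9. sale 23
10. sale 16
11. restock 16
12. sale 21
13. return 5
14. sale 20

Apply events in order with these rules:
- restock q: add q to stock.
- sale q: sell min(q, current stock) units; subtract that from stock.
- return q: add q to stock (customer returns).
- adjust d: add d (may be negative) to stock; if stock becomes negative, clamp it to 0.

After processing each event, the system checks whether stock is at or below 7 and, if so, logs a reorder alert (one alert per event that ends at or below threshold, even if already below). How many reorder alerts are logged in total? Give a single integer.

Answer: 8

Derivation:
Processing events:
Start: stock = 31
  Event 1 (sale 22): sell min(22,31)=22. stock: 31 - 22 = 9. total_sold = 22
  Event 2 (restock 8): 9 + 8 = 17
  Event 3 (sale 24): sell min(24,17)=17. stock: 17 - 17 = 0. total_sold = 39
  Event 4 (return 2): 0 + 2 = 2
  Event 5 (sale 3): sell min(3,2)=2. stock: 2 - 2 = 0. total_sold = 41
  Event 6 (restock 16): 0 + 16 = 16
  Event 7 (adjust +2): 16 + 2 = 18
  Event 8 (sale 2): sell min(2,18)=2. stock: 18 - 2 = 16. total_sold = 43
  Event 9 (sale 23): sell min(23,16)=16. stock: 16 - 16 = 0. total_sold = 59
  Event 10 (sale 16): sell min(16,0)=0. stock: 0 - 0 = 0. total_sold = 59
  Event 11 (restock 16): 0 + 16 = 16
  Event 12 (sale 21): sell min(21,16)=16. stock: 16 - 16 = 0. total_sold = 75
  Event 13 (return 5): 0 + 5 = 5
  Event 14 (sale 20): sell min(20,5)=5. stock: 5 - 5 = 0. total_sold = 80
Final: stock = 0, total_sold = 80

Checking against threshold 7:
  After event 1: stock=9 > 7
  After event 2: stock=17 > 7
  After event 3: stock=0 <= 7 -> ALERT
  After event 4: stock=2 <= 7 -> ALERT
  After event 5: stock=0 <= 7 -> ALERT
  After event 6: stock=16 > 7
  After event 7: stock=18 > 7
  After event 8: stock=16 > 7
  After event 9: stock=0 <= 7 -> ALERT
  After event 10: stock=0 <= 7 -> ALERT
  After event 11: stock=16 > 7
  After event 12: stock=0 <= 7 -> ALERT
  After event 13: stock=5 <= 7 -> ALERT
  After event 14: stock=0 <= 7 -> ALERT
Alert events: [3, 4, 5, 9, 10, 12, 13, 14]. Count = 8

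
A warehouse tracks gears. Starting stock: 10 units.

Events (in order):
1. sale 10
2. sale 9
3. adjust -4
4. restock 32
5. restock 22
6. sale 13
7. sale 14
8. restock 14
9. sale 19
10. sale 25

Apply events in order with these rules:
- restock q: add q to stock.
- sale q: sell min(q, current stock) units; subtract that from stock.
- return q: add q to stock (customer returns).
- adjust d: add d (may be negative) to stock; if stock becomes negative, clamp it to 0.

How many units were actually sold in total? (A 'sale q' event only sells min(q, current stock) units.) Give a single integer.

Processing events:
Start: stock = 10
  Event 1 (sale 10): sell min(10,10)=10. stock: 10 - 10 = 0. total_sold = 10
  Event 2 (sale 9): sell min(9,0)=0. stock: 0 - 0 = 0. total_sold = 10
  Event 3 (adjust -4): 0 + -4 = 0 (clamped to 0)
  Event 4 (restock 32): 0 + 32 = 32
  Event 5 (restock 22): 32 + 22 = 54
  Event 6 (sale 13): sell min(13,54)=13. stock: 54 - 13 = 41. total_sold = 23
  Event 7 (sale 14): sell min(14,41)=14. stock: 41 - 14 = 27. total_sold = 37
  Event 8 (restock 14): 27 + 14 = 41
  Event 9 (sale 19): sell min(19,41)=19. stock: 41 - 19 = 22. total_sold = 56
  Event 10 (sale 25): sell min(25,22)=22. stock: 22 - 22 = 0. total_sold = 78
Final: stock = 0, total_sold = 78

Answer: 78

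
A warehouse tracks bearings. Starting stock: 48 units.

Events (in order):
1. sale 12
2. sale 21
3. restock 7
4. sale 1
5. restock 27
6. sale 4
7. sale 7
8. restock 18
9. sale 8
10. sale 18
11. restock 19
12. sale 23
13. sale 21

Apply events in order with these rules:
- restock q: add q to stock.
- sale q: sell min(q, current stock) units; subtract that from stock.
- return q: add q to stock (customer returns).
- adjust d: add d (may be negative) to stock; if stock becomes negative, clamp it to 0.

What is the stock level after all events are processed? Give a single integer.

Processing events:
Start: stock = 48
  Event 1 (sale 12): sell min(12,48)=12. stock: 48 - 12 = 36. total_sold = 12
  Event 2 (sale 21): sell min(21,36)=21. stock: 36 - 21 = 15. total_sold = 33
  Event 3 (restock 7): 15 + 7 = 22
  Event 4 (sale 1): sell min(1,22)=1. stock: 22 - 1 = 21. total_sold = 34
  Event 5 (restock 27): 21 + 27 = 48
  Event 6 (sale 4): sell min(4,48)=4. stock: 48 - 4 = 44. total_sold = 38
  Event 7 (sale 7): sell min(7,44)=7. stock: 44 - 7 = 37. total_sold = 45
  Event 8 (restock 18): 37 + 18 = 55
  Event 9 (sale 8): sell min(8,55)=8. stock: 55 - 8 = 47. total_sold = 53
  Event 10 (sale 18): sell min(18,47)=18. stock: 47 - 18 = 29. total_sold = 71
  Event 11 (restock 19): 29 + 19 = 48
  Event 12 (sale 23): sell min(23,48)=23. stock: 48 - 23 = 25. total_sold = 94
  Event 13 (sale 21): sell min(21,25)=21. stock: 25 - 21 = 4. total_sold = 115
Final: stock = 4, total_sold = 115

Answer: 4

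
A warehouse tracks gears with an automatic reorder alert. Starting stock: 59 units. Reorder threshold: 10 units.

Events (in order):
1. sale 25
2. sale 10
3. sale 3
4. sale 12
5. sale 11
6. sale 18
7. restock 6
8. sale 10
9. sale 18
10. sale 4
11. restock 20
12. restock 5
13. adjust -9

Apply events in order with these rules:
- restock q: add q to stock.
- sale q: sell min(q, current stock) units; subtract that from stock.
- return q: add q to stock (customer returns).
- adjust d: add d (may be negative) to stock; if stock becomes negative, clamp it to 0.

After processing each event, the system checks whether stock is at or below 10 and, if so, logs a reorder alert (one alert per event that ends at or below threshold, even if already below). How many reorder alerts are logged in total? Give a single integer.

Processing events:
Start: stock = 59
  Event 1 (sale 25): sell min(25,59)=25. stock: 59 - 25 = 34. total_sold = 25
  Event 2 (sale 10): sell min(10,34)=10. stock: 34 - 10 = 24. total_sold = 35
  Event 3 (sale 3): sell min(3,24)=3. stock: 24 - 3 = 21. total_sold = 38
  Event 4 (sale 12): sell min(12,21)=12. stock: 21 - 12 = 9. total_sold = 50
  Event 5 (sale 11): sell min(11,9)=9. stock: 9 - 9 = 0. total_sold = 59
  Event 6 (sale 18): sell min(18,0)=0. stock: 0 - 0 = 0. total_sold = 59
  Event 7 (restock 6): 0 + 6 = 6
  Event 8 (sale 10): sell min(10,6)=6. stock: 6 - 6 = 0. total_sold = 65
  Event 9 (sale 18): sell min(18,0)=0. stock: 0 - 0 = 0. total_sold = 65
  Event 10 (sale 4): sell min(4,0)=0. stock: 0 - 0 = 0. total_sold = 65
  Event 11 (restock 20): 0 + 20 = 20
  Event 12 (restock 5): 20 + 5 = 25
  Event 13 (adjust -9): 25 + -9 = 16
Final: stock = 16, total_sold = 65

Checking against threshold 10:
  After event 1: stock=34 > 10
  After event 2: stock=24 > 10
  After event 3: stock=21 > 10
  After event 4: stock=9 <= 10 -> ALERT
  After event 5: stock=0 <= 10 -> ALERT
  After event 6: stock=0 <= 10 -> ALERT
  After event 7: stock=6 <= 10 -> ALERT
  After event 8: stock=0 <= 10 -> ALERT
  After event 9: stock=0 <= 10 -> ALERT
  After event 10: stock=0 <= 10 -> ALERT
  After event 11: stock=20 > 10
  After event 12: stock=25 > 10
  After event 13: stock=16 > 10
Alert events: [4, 5, 6, 7, 8, 9, 10]. Count = 7

Answer: 7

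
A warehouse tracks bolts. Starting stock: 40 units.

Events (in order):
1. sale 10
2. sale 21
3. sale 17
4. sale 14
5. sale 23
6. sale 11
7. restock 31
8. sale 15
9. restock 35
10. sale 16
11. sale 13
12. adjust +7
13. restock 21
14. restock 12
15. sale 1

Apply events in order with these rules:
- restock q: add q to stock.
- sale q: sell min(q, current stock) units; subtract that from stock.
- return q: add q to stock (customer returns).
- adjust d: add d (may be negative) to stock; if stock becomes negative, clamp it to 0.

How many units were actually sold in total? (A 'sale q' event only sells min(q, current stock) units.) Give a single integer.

Answer: 85

Derivation:
Processing events:
Start: stock = 40
  Event 1 (sale 10): sell min(10,40)=10. stock: 40 - 10 = 30. total_sold = 10
  Event 2 (sale 21): sell min(21,30)=21. stock: 30 - 21 = 9. total_sold = 31
  Event 3 (sale 17): sell min(17,9)=9. stock: 9 - 9 = 0. total_sold = 40
  Event 4 (sale 14): sell min(14,0)=0. stock: 0 - 0 = 0. total_sold = 40
  Event 5 (sale 23): sell min(23,0)=0. stock: 0 - 0 = 0. total_sold = 40
  Event 6 (sale 11): sell min(11,0)=0. stock: 0 - 0 = 0. total_sold = 40
  Event 7 (restock 31): 0 + 31 = 31
  Event 8 (sale 15): sell min(15,31)=15. stock: 31 - 15 = 16. total_sold = 55
  Event 9 (restock 35): 16 + 35 = 51
  Event 10 (sale 16): sell min(16,51)=16. stock: 51 - 16 = 35. total_sold = 71
  Event 11 (sale 13): sell min(13,35)=13. stock: 35 - 13 = 22. total_sold = 84
  Event 12 (adjust +7): 22 + 7 = 29
  Event 13 (restock 21): 29 + 21 = 50
  Event 14 (restock 12): 50 + 12 = 62
  Event 15 (sale 1): sell min(1,62)=1. stock: 62 - 1 = 61. total_sold = 85
Final: stock = 61, total_sold = 85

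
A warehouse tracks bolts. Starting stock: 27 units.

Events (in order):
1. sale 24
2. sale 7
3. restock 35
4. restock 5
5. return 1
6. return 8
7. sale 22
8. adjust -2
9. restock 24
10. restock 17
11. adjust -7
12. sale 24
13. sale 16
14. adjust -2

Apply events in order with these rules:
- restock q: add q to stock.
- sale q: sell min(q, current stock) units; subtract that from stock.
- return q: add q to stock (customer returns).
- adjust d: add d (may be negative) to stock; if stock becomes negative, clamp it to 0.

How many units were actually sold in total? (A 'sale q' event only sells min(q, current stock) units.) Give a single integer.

Answer: 89

Derivation:
Processing events:
Start: stock = 27
  Event 1 (sale 24): sell min(24,27)=24. stock: 27 - 24 = 3. total_sold = 24
  Event 2 (sale 7): sell min(7,3)=3. stock: 3 - 3 = 0. total_sold = 27
  Event 3 (restock 35): 0 + 35 = 35
  Event 4 (restock 5): 35 + 5 = 40
  Event 5 (return 1): 40 + 1 = 41
  Event 6 (return 8): 41 + 8 = 49
  Event 7 (sale 22): sell min(22,49)=22. stock: 49 - 22 = 27. total_sold = 49
  Event 8 (adjust -2): 27 + -2 = 25
  Event 9 (restock 24): 25 + 24 = 49
  Event 10 (restock 17): 49 + 17 = 66
  Event 11 (adjust -7): 66 + -7 = 59
  Event 12 (sale 24): sell min(24,59)=24. stock: 59 - 24 = 35. total_sold = 73
  Event 13 (sale 16): sell min(16,35)=16. stock: 35 - 16 = 19. total_sold = 89
  Event 14 (adjust -2): 19 + -2 = 17
Final: stock = 17, total_sold = 89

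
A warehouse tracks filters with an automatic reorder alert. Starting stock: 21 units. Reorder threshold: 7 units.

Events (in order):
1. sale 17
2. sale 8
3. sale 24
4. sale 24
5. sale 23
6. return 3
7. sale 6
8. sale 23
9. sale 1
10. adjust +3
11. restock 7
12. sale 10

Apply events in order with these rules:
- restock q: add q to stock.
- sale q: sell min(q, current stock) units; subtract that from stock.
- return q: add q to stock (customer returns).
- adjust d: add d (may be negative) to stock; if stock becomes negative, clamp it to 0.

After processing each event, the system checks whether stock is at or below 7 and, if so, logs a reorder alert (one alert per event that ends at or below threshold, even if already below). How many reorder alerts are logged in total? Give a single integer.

Processing events:
Start: stock = 21
  Event 1 (sale 17): sell min(17,21)=17. stock: 21 - 17 = 4. total_sold = 17
  Event 2 (sale 8): sell min(8,4)=4. stock: 4 - 4 = 0. total_sold = 21
  Event 3 (sale 24): sell min(24,0)=0. stock: 0 - 0 = 0. total_sold = 21
  Event 4 (sale 24): sell min(24,0)=0. stock: 0 - 0 = 0. total_sold = 21
  Event 5 (sale 23): sell min(23,0)=0. stock: 0 - 0 = 0. total_sold = 21
  Event 6 (return 3): 0 + 3 = 3
  Event 7 (sale 6): sell min(6,3)=3. stock: 3 - 3 = 0. total_sold = 24
  Event 8 (sale 23): sell min(23,0)=0. stock: 0 - 0 = 0. total_sold = 24
  Event 9 (sale 1): sell min(1,0)=0. stock: 0 - 0 = 0. total_sold = 24
  Event 10 (adjust +3): 0 + 3 = 3
  Event 11 (restock 7): 3 + 7 = 10
  Event 12 (sale 10): sell min(10,10)=10. stock: 10 - 10 = 0. total_sold = 34
Final: stock = 0, total_sold = 34

Checking against threshold 7:
  After event 1: stock=4 <= 7 -> ALERT
  After event 2: stock=0 <= 7 -> ALERT
  After event 3: stock=0 <= 7 -> ALERT
  After event 4: stock=0 <= 7 -> ALERT
  After event 5: stock=0 <= 7 -> ALERT
  After event 6: stock=3 <= 7 -> ALERT
  After event 7: stock=0 <= 7 -> ALERT
  After event 8: stock=0 <= 7 -> ALERT
  After event 9: stock=0 <= 7 -> ALERT
  After event 10: stock=3 <= 7 -> ALERT
  After event 11: stock=10 > 7
  After event 12: stock=0 <= 7 -> ALERT
Alert events: [1, 2, 3, 4, 5, 6, 7, 8, 9, 10, 12]. Count = 11

Answer: 11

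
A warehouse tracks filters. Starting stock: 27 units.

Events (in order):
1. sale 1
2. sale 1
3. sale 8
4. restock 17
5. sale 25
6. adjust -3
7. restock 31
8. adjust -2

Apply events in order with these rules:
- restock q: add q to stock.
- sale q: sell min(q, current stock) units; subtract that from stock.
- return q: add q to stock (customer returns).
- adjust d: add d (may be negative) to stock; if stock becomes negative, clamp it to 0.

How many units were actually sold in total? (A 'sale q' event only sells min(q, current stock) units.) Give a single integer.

Processing events:
Start: stock = 27
  Event 1 (sale 1): sell min(1,27)=1. stock: 27 - 1 = 26. total_sold = 1
  Event 2 (sale 1): sell min(1,26)=1. stock: 26 - 1 = 25. total_sold = 2
  Event 3 (sale 8): sell min(8,25)=8. stock: 25 - 8 = 17. total_sold = 10
  Event 4 (restock 17): 17 + 17 = 34
  Event 5 (sale 25): sell min(25,34)=25. stock: 34 - 25 = 9. total_sold = 35
  Event 6 (adjust -3): 9 + -3 = 6
  Event 7 (restock 31): 6 + 31 = 37
  Event 8 (adjust -2): 37 + -2 = 35
Final: stock = 35, total_sold = 35

Answer: 35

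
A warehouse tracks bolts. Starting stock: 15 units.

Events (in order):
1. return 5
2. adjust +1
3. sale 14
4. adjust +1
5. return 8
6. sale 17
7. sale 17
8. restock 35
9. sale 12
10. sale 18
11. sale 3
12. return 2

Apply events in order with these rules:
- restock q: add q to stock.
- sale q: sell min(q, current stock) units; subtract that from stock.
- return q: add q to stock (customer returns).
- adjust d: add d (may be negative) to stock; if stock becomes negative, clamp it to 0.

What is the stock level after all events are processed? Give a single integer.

Processing events:
Start: stock = 15
  Event 1 (return 5): 15 + 5 = 20
  Event 2 (adjust +1): 20 + 1 = 21
  Event 3 (sale 14): sell min(14,21)=14. stock: 21 - 14 = 7. total_sold = 14
  Event 4 (adjust +1): 7 + 1 = 8
  Event 5 (return 8): 8 + 8 = 16
  Event 6 (sale 17): sell min(17,16)=16. stock: 16 - 16 = 0. total_sold = 30
  Event 7 (sale 17): sell min(17,0)=0. stock: 0 - 0 = 0. total_sold = 30
  Event 8 (restock 35): 0 + 35 = 35
  Event 9 (sale 12): sell min(12,35)=12. stock: 35 - 12 = 23. total_sold = 42
  Event 10 (sale 18): sell min(18,23)=18. stock: 23 - 18 = 5. total_sold = 60
  Event 11 (sale 3): sell min(3,5)=3. stock: 5 - 3 = 2. total_sold = 63
  Event 12 (return 2): 2 + 2 = 4
Final: stock = 4, total_sold = 63

Answer: 4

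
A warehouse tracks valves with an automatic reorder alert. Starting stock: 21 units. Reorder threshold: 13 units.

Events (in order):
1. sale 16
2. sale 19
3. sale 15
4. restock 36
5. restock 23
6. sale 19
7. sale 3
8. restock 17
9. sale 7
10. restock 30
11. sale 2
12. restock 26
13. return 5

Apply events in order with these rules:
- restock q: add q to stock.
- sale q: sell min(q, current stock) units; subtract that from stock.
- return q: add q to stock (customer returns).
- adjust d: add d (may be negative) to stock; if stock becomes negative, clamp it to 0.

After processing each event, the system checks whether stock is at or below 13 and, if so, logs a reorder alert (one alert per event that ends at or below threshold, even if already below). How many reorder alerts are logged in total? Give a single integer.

Answer: 3

Derivation:
Processing events:
Start: stock = 21
  Event 1 (sale 16): sell min(16,21)=16. stock: 21 - 16 = 5. total_sold = 16
  Event 2 (sale 19): sell min(19,5)=5. stock: 5 - 5 = 0. total_sold = 21
  Event 3 (sale 15): sell min(15,0)=0. stock: 0 - 0 = 0. total_sold = 21
  Event 4 (restock 36): 0 + 36 = 36
  Event 5 (restock 23): 36 + 23 = 59
  Event 6 (sale 19): sell min(19,59)=19. stock: 59 - 19 = 40. total_sold = 40
  Event 7 (sale 3): sell min(3,40)=3. stock: 40 - 3 = 37. total_sold = 43
  Event 8 (restock 17): 37 + 17 = 54
  Event 9 (sale 7): sell min(7,54)=7. stock: 54 - 7 = 47. total_sold = 50
  Event 10 (restock 30): 47 + 30 = 77
  Event 11 (sale 2): sell min(2,77)=2. stock: 77 - 2 = 75. total_sold = 52
  Event 12 (restock 26): 75 + 26 = 101
  Event 13 (return 5): 101 + 5 = 106
Final: stock = 106, total_sold = 52

Checking against threshold 13:
  After event 1: stock=5 <= 13 -> ALERT
  After event 2: stock=0 <= 13 -> ALERT
  After event 3: stock=0 <= 13 -> ALERT
  After event 4: stock=36 > 13
  After event 5: stock=59 > 13
  After event 6: stock=40 > 13
  After event 7: stock=37 > 13
  After event 8: stock=54 > 13
  After event 9: stock=47 > 13
  After event 10: stock=77 > 13
  After event 11: stock=75 > 13
  After event 12: stock=101 > 13
  After event 13: stock=106 > 13
Alert events: [1, 2, 3]. Count = 3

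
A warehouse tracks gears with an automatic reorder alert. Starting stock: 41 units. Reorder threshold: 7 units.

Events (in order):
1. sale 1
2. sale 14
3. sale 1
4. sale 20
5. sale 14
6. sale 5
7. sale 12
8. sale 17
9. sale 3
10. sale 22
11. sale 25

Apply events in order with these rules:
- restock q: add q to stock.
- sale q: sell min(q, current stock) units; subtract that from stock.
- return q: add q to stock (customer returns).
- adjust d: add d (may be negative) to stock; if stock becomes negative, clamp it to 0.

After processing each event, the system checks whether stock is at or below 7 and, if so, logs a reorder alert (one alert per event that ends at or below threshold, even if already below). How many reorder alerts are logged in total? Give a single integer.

Answer: 8

Derivation:
Processing events:
Start: stock = 41
  Event 1 (sale 1): sell min(1,41)=1. stock: 41 - 1 = 40. total_sold = 1
  Event 2 (sale 14): sell min(14,40)=14. stock: 40 - 14 = 26. total_sold = 15
  Event 3 (sale 1): sell min(1,26)=1. stock: 26 - 1 = 25. total_sold = 16
  Event 4 (sale 20): sell min(20,25)=20. stock: 25 - 20 = 5. total_sold = 36
  Event 5 (sale 14): sell min(14,5)=5. stock: 5 - 5 = 0. total_sold = 41
  Event 6 (sale 5): sell min(5,0)=0. stock: 0 - 0 = 0. total_sold = 41
  Event 7 (sale 12): sell min(12,0)=0. stock: 0 - 0 = 0. total_sold = 41
  Event 8 (sale 17): sell min(17,0)=0. stock: 0 - 0 = 0. total_sold = 41
  Event 9 (sale 3): sell min(3,0)=0. stock: 0 - 0 = 0. total_sold = 41
  Event 10 (sale 22): sell min(22,0)=0. stock: 0 - 0 = 0. total_sold = 41
  Event 11 (sale 25): sell min(25,0)=0. stock: 0 - 0 = 0. total_sold = 41
Final: stock = 0, total_sold = 41

Checking against threshold 7:
  After event 1: stock=40 > 7
  After event 2: stock=26 > 7
  After event 3: stock=25 > 7
  After event 4: stock=5 <= 7 -> ALERT
  After event 5: stock=0 <= 7 -> ALERT
  After event 6: stock=0 <= 7 -> ALERT
  After event 7: stock=0 <= 7 -> ALERT
  After event 8: stock=0 <= 7 -> ALERT
  After event 9: stock=0 <= 7 -> ALERT
  After event 10: stock=0 <= 7 -> ALERT
  After event 11: stock=0 <= 7 -> ALERT
Alert events: [4, 5, 6, 7, 8, 9, 10, 11]. Count = 8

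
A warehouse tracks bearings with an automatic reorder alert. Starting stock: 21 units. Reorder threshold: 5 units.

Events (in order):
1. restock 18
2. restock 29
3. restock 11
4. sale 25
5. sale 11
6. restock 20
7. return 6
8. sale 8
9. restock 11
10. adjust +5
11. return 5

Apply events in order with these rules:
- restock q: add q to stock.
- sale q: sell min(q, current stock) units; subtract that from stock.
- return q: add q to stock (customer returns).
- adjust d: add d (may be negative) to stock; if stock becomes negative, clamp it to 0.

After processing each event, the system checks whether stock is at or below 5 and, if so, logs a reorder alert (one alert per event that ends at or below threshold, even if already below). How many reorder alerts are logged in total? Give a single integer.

Answer: 0

Derivation:
Processing events:
Start: stock = 21
  Event 1 (restock 18): 21 + 18 = 39
  Event 2 (restock 29): 39 + 29 = 68
  Event 3 (restock 11): 68 + 11 = 79
  Event 4 (sale 25): sell min(25,79)=25. stock: 79 - 25 = 54. total_sold = 25
  Event 5 (sale 11): sell min(11,54)=11. stock: 54 - 11 = 43. total_sold = 36
  Event 6 (restock 20): 43 + 20 = 63
  Event 7 (return 6): 63 + 6 = 69
  Event 8 (sale 8): sell min(8,69)=8. stock: 69 - 8 = 61. total_sold = 44
  Event 9 (restock 11): 61 + 11 = 72
  Event 10 (adjust +5): 72 + 5 = 77
  Event 11 (return 5): 77 + 5 = 82
Final: stock = 82, total_sold = 44

Checking against threshold 5:
  After event 1: stock=39 > 5
  After event 2: stock=68 > 5
  After event 3: stock=79 > 5
  After event 4: stock=54 > 5
  After event 5: stock=43 > 5
  After event 6: stock=63 > 5
  After event 7: stock=69 > 5
  After event 8: stock=61 > 5
  After event 9: stock=72 > 5
  After event 10: stock=77 > 5
  After event 11: stock=82 > 5
Alert events: []. Count = 0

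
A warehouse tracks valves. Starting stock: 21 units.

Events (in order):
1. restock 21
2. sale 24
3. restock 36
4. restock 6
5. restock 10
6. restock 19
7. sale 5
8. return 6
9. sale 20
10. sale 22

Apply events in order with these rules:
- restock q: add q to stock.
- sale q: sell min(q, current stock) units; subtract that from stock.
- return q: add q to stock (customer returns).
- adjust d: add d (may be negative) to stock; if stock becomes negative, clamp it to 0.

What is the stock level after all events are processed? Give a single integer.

Processing events:
Start: stock = 21
  Event 1 (restock 21): 21 + 21 = 42
  Event 2 (sale 24): sell min(24,42)=24. stock: 42 - 24 = 18. total_sold = 24
  Event 3 (restock 36): 18 + 36 = 54
  Event 4 (restock 6): 54 + 6 = 60
  Event 5 (restock 10): 60 + 10 = 70
  Event 6 (restock 19): 70 + 19 = 89
  Event 7 (sale 5): sell min(5,89)=5. stock: 89 - 5 = 84. total_sold = 29
  Event 8 (return 6): 84 + 6 = 90
  Event 9 (sale 20): sell min(20,90)=20. stock: 90 - 20 = 70. total_sold = 49
  Event 10 (sale 22): sell min(22,70)=22. stock: 70 - 22 = 48. total_sold = 71
Final: stock = 48, total_sold = 71

Answer: 48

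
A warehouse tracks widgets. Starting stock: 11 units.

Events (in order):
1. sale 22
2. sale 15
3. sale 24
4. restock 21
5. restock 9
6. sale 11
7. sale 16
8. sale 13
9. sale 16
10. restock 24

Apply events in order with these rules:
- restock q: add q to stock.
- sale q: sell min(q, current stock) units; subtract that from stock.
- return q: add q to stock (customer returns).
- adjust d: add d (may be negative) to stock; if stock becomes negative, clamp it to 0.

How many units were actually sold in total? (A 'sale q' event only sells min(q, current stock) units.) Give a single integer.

Processing events:
Start: stock = 11
  Event 1 (sale 22): sell min(22,11)=11. stock: 11 - 11 = 0. total_sold = 11
  Event 2 (sale 15): sell min(15,0)=0. stock: 0 - 0 = 0. total_sold = 11
  Event 3 (sale 24): sell min(24,0)=0. stock: 0 - 0 = 0. total_sold = 11
  Event 4 (restock 21): 0 + 21 = 21
  Event 5 (restock 9): 21 + 9 = 30
  Event 6 (sale 11): sell min(11,30)=11. stock: 30 - 11 = 19. total_sold = 22
  Event 7 (sale 16): sell min(16,19)=16. stock: 19 - 16 = 3. total_sold = 38
  Event 8 (sale 13): sell min(13,3)=3. stock: 3 - 3 = 0. total_sold = 41
  Event 9 (sale 16): sell min(16,0)=0. stock: 0 - 0 = 0. total_sold = 41
  Event 10 (restock 24): 0 + 24 = 24
Final: stock = 24, total_sold = 41

Answer: 41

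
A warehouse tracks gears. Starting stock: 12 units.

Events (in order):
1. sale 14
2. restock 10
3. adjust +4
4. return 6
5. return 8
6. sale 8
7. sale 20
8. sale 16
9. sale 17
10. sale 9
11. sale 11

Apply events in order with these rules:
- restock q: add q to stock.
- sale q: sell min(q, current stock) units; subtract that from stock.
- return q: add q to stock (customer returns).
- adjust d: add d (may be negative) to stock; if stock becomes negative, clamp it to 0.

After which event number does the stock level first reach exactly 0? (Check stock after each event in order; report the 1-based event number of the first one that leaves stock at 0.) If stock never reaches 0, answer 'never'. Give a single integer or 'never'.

Answer: 1

Derivation:
Processing events:
Start: stock = 12
  Event 1 (sale 14): sell min(14,12)=12. stock: 12 - 12 = 0. total_sold = 12
  Event 2 (restock 10): 0 + 10 = 10
  Event 3 (adjust +4): 10 + 4 = 14
  Event 4 (return 6): 14 + 6 = 20
  Event 5 (return 8): 20 + 8 = 28
  Event 6 (sale 8): sell min(8,28)=8. stock: 28 - 8 = 20. total_sold = 20
  Event 7 (sale 20): sell min(20,20)=20. stock: 20 - 20 = 0. total_sold = 40
  Event 8 (sale 16): sell min(16,0)=0. stock: 0 - 0 = 0. total_sold = 40
  Event 9 (sale 17): sell min(17,0)=0. stock: 0 - 0 = 0. total_sold = 40
  Event 10 (sale 9): sell min(9,0)=0. stock: 0 - 0 = 0. total_sold = 40
  Event 11 (sale 11): sell min(11,0)=0. stock: 0 - 0 = 0. total_sold = 40
Final: stock = 0, total_sold = 40

First zero at event 1.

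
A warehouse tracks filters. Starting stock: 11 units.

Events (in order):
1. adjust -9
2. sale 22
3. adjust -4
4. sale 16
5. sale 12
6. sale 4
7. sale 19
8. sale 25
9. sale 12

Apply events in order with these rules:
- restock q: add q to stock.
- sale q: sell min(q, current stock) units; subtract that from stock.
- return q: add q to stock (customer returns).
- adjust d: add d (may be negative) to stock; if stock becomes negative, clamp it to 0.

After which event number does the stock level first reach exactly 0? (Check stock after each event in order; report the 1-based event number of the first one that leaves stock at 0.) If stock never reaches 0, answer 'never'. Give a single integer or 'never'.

Processing events:
Start: stock = 11
  Event 1 (adjust -9): 11 + -9 = 2
  Event 2 (sale 22): sell min(22,2)=2. stock: 2 - 2 = 0. total_sold = 2
  Event 3 (adjust -4): 0 + -4 = 0 (clamped to 0)
  Event 4 (sale 16): sell min(16,0)=0. stock: 0 - 0 = 0. total_sold = 2
  Event 5 (sale 12): sell min(12,0)=0. stock: 0 - 0 = 0. total_sold = 2
  Event 6 (sale 4): sell min(4,0)=0. stock: 0 - 0 = 0. total_sold = 2
  Event 7 (sale 19): sell min(19,0)=0. stock: 0 - 0 = 0. total_sold = 2
  Event 8 (sale 25): sell min(25,0)=0. stock: 0 - 0 = 0. total_sold = 2
  Event 9 (sale 12): sell min(12,0)=0. stock: 0 - 0 = 0. total_sold = 2
Final: stock = 0, total_sold = 2

First zero at event 2.

Answer: 2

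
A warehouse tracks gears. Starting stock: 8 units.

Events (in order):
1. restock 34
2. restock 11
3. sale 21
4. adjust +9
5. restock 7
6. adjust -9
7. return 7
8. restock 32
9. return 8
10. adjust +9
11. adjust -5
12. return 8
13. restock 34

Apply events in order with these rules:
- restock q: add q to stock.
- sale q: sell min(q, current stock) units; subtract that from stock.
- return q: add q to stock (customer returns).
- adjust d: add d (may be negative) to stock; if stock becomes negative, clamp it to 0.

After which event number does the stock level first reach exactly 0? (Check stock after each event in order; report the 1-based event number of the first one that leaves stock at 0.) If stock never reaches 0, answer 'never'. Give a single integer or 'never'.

Processing events:
Start: stock = 8
  Event 1 (restock 34): 8 + 34 = 42
  Event 2 (restock 11): 42 + 11 = 53
  Event 3 (sale 21): sell min(21,53)=21. stock: 53 - 21 = 32. total_sold = 21
  Event 4 (adjust +9): 32 + 9 = 41
  Event 5 (restock 7): 41 + 7 = 48
  Event 6 (adjust -9): 48 + -9 = 39
  Event 7 (return 7): 39 + 7 = 46
  Event 8 (restock 32): 46 + 32 = 78
  Event 9 (return 8): 78 + 8 = 86
  Event 10 (adjust +9): 86 + 9 = 95
  Event 11 (adjust -5): 95 + -5 = 90
  Event 12 (return 8): 90 + 8 = 98
  Event 13 (restock 34): 98 + 34 = 132
Final: stock = 132, total_sold = 21

Stock never reaches 0.

Answer: never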